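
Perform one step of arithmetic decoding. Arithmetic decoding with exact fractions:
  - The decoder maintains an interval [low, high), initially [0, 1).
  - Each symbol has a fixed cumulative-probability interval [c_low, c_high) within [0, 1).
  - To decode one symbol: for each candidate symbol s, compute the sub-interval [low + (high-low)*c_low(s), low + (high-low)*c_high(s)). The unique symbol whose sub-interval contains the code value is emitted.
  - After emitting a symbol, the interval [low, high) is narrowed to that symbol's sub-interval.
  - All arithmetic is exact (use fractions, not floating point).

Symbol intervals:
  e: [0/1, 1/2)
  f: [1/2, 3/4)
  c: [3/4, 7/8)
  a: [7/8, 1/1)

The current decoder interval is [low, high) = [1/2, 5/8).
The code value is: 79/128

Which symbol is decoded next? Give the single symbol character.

Interval width = high − low = 5/8 − 1/2 = 1/8
Scaled code = (code − low) / width = (79/128 − 1/2) / 1/8 = 15/16
  e: [0/1, 1/2) 
  f: [1/2, 3/4) 
  c: [3/4, 7/8) 
  a: [7/8, 1/1) ← scaled code falls here ✓

Answer: a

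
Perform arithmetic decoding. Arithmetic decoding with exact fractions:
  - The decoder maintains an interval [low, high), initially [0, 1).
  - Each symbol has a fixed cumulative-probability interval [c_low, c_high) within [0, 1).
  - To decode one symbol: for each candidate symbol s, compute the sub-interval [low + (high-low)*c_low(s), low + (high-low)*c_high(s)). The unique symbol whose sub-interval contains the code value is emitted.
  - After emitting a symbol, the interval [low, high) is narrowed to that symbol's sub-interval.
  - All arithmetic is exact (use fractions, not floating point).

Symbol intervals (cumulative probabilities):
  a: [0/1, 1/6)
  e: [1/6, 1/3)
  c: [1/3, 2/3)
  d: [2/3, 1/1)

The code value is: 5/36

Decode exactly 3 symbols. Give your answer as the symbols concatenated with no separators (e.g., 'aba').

Answer: adc

Derivation:
Step 1: interval [0/1, 1/1), width = 1/1 - 0/1 = 1/1
  'a': [0/1 + 1/1*0/1, 0/1 + 1/1*1/6) = [0/1, 1/6) <- contains code 5/36
  'e': [0/1 + 1/1*1/6, 0/1 + 1/1*1/3) = [1/6, 1/3)
  'c': [0/1 + 1/1*1/3, 0/1 + 1/1*2/3) = [1/3, 2/3)
  'd': [0/1 + 1/1*2/3, 0/1 + 1/1*1/1) = [2/3, 1/1)
  emit 'a', narrow to [0/1, 1/6)
Step 2: interval [0/1, 1/6), width = 1/6 - 0/1 = 1/6
  'a': [0/1 + 1/6*0/1, 0/1 + 1/6*1/6) = [0/1, 1/36)
  'e': [0/1 + 1/6*1/6, 0/1 + 1/6*1/3) = [1/36, 1/18)
  'c': [0/1 + 1/6*1/3, 0/1 + 1/6*2/3) = [1/18, 1/9)
  'd': [0/1 + 1/6*2/3, 0/1 + 1/6*1/1) = [1/9, 1/6) <- contains code 5/36
  emit 'd', narrow to [1/9, 1/6)
Step 3: interval [1/9, 1/6), width = 1/6 - 1/9 = 1/18
  'a': [1/9 + 1/18*0/1, 1/9 + 1/18*1/6) = [1/9, 13/108)
  'e': [1/9 + 1/18*1/6, 1/9 + 1/18*1/3) = [13/108, 7/54)
  'c': [1/9 + 1/18*1/3, 1/9 + 1/18*2/3) = [7/54, 4/27) <- contains code 5/36
  'd': [1/9 + 1/18*2/3, 1/9 + 1/18*1/1) = [4/27, 1/6)
  emit 'c', narrow to [7/54, 4/27)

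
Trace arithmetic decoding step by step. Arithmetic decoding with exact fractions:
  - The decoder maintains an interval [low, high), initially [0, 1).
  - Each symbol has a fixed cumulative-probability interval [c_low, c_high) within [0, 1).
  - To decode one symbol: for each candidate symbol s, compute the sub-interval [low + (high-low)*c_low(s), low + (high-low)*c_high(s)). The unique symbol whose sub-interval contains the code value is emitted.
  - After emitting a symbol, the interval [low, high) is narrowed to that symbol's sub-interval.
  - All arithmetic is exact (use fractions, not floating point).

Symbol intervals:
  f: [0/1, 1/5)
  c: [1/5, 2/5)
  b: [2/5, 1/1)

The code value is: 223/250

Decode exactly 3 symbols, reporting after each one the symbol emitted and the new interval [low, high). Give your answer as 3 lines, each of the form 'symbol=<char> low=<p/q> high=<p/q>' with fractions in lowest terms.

Step 1: interval [0/1, 1/1), width = 1/1 - 0/1 = 1/1
  'f': [0/1 + 1/1*0/1, 0/1 + 1/1*1/5) = [0/1, 1/5)
  'c': [0/1 + 1/1*1/5, 0/1 + 1/1*2/5) = [1/5, 2/5)
  'b': [0/1 + 1/1*2/5, 0/1 + 1/1*1/1) = [2/5, 1/1) <- contains code 223/250
  emit 'b', narrow to [2/5, 1/1)
Step 2: interval [2/5, 1/1), width = 1/1 - 2/5 = 3/5
  'f': [2/5 + 3/5*0/1, 2/5 + 3/5*1/5) = [2/5, 13/25)
  'c': [2/5 + 3/5*1/5, 2/5 + 3/5*2/5) = [13/25, 16/25)
  'b': [2/5 + 3/5*2/5, 2/5 + 3/5*1/1) = [16/25, 1/1) <- contains code 223/250
  emit 'b', narrow to [16/25, 1/1)
Step 3: interval [16/25, 1/1), width = 1/1 - 16/25 = 9/25
  'f': [16/25 + 9/25*0/1, 16/25 + 9/25*1/5) = [16/25, 89/125)
  'c': [16/25 + 9/25*1/5, 16/25 + 9/25*2/5) = [89/125, 98/125)
  'b': [16/25 + 9/25*2/5, 16/25 + 9/25*1/1) = [98/125, 1/1) <- contains code 223/250
  emit 'b', narrow to [98/125, 1/1)

Answer: symbol=b low=2/5 high=1/1
symbol=b low=16/25 high=1/1
symbol=b low=98/125 high=1/1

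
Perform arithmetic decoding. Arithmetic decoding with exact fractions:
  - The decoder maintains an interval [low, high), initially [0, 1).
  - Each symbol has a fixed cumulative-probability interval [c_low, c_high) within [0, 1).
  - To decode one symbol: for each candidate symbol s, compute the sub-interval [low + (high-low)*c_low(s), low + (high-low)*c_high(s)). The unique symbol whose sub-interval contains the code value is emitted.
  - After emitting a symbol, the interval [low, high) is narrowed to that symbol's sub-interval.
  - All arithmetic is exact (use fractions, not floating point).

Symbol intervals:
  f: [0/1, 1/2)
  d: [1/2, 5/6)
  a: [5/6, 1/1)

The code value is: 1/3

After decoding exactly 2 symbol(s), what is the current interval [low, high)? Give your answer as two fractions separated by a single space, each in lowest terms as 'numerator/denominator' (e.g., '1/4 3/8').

Answer: 1/4 5/12

Derivation:
Step 1: interval [0/1, 1/1), width = 1/1 - 0/1 = 1/1
  'f': [0/1 + 1/1*0/1, 0/1 + 1/1*1/2) = [0/1, 1/2) <- contains code 1/3
  'd': [0/1 + 1/1*1/2, 0/1 + 1/1*5/6) = [1/2, 5/6)
  'a': [0/1 + 1/1*5/6, 0/1 + 1/1*1/1) = [5/6, 1/1)
  emit 'f', narrow to [0/1, 1/2)
Step 2: interval [0/1, 1/2), width = 1/2 - 0/1 = 1/2
  'f': [0/1 + 1/2*0/1, 0/1 + 1/2*1/2) = [0/1, 1/4)
  'd': [0/1 + 1/2*1/2, 0/1 + 1/2*5/6) = [1/4, 5/12) <- contains code 1/3
  'a': [0/1 + 1/2*5/6, 0/1 + 1/2*1/1) = [5/12, 1/2)
  emit 'd', narrow to [1/4, 5/12)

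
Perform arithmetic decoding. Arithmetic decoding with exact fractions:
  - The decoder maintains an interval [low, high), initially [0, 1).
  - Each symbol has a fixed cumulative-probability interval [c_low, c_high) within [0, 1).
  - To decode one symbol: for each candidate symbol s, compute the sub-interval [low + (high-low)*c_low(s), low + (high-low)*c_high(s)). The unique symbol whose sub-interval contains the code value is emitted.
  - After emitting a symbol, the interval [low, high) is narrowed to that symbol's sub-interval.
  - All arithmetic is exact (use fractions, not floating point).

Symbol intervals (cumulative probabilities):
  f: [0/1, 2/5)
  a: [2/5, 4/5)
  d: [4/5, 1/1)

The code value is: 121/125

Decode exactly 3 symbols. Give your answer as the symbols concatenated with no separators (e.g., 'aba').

Step 1: interval [0/1, 1/1), width = 1/1 - 0/1 = 1/1
  'f': [0/1 + 1/1*0/1, 0/1 + 1/1*2/5) = [0/1, 2/5)
  'a': [0/1 + 1/1*2/5, 0/1 + 1/1*4/5) = [2/5, 4/5)
  'd': [0/1 + 1/1*4/5, 0/1 + 1/1*1/1) = [4/5, 1/1) <- contains code 121/125
  emit 'd', narrow to [4/5, 1/1)
Step 2: interval [4/5, 1/1), width = 1/1 - 4/5 = 1/5
  'f': [4/5 + 1/5*0/1, 4/5 + 1/5*2/5) = [4/5, 22/25)
  'a': [4/5 + 1/5*2/5, 4/5 + 1/5*4/5) = [22/25, 24/25)
  'd': [4/5 + 1/5*4/5, 4/5 + 1/5*1/1) = [24/25, 1/1) <- contains code 121/125
  emit 'd', narrow to [24/25, 1/1)
Step 3: interval [24/25, 1/1), width = 1/1 - 24/25 = 1/25
  'f': [24/25 + 1/25*0/1, 24/25 + 1/25*2/5) = [24/25, 122/125) <- contains code 121/125
  'a': [24/25 + 1/25*2/5, 24/25 + 1/25*4/5) = [122/125, 124/125)
  'd': [24/25 + 1/25*4/5, 24/25 + 1/25*1/1) = [124/125, 1/1)
  emit 'f', narrow to [24/25, 122/125)

Answer: ddf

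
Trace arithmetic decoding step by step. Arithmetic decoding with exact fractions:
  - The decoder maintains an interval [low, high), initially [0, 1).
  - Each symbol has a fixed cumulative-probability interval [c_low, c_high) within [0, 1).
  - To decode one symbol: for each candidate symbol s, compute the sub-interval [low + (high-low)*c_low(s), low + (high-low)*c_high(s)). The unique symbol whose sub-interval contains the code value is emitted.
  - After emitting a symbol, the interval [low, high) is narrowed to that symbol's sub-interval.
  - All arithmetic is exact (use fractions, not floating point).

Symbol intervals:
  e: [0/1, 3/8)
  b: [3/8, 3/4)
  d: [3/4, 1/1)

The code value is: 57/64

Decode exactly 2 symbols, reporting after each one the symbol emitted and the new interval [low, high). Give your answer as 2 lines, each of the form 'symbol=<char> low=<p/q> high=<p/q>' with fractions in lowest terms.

Answer: symbol=d low=3/4 high=1/1
symbol=b low=27/32 high=15/16

Derivation:
Step 1: interval [0/1, 1/1), width = 1/1 - 0/1 = 1/1
  'e': [0/1 + 1/1*0/1, 0/1 + 1/1*3/8) = [0/1, 3/8)
  'b': [0/1 + 1/1*3/8, 0/1 + 1/1*3/4) = [3/8, 3/4)
  'd': [0/1 + 1/1*3/4, 0/1 + 1/1*1/1) = [3/4, 1/1) <- contains code 57/64
  emit 'd', narrow to [3/4, 1/1)
Step 2: interval [3/4, 1/1), width = 1/1 - 3/4 = 1/4
  'e': [3/4 + 1/4*0/1, 3/4 + 1/4*3/8) = [3/4, 27/32)
  'b': [3/4 + 1/4*3/8, 3/4 + 1/4*3/4) = [27/32, 15/16) <- contains code 57/64
  'd': [3/4 + 1/4*3/4, 3/4 + 1/4*1/1) = [15/16, 1/1)
  emit 'b', narrow to [27/32, 15/16)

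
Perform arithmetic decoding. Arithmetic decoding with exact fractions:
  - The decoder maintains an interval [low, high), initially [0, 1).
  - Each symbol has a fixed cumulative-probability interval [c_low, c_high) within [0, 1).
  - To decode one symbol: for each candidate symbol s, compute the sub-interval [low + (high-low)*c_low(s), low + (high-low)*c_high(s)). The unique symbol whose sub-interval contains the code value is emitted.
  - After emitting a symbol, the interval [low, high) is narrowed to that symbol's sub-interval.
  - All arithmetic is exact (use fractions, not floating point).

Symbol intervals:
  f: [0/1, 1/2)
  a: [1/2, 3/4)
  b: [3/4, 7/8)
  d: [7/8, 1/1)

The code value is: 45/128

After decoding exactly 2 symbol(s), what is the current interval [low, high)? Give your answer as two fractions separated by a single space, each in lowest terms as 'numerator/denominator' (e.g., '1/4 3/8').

Answer: 1/4 3/8

Derivation:
Step 1: interval [0/1, 1/1), width = 1/1 - 0/1 = 1/1
  'f': [0/1 + 1/1*0/1, 0/1 + 1/1*1/2) = [0/1, 1/2) <- contains code 45/128
  'a': [0/1 + 1/1*1/2, 0/1 + 1/1*3/4) = [1/2, 3/4)
  'b': [0/1 + 1/1*3/4, 0/1 + 1/1*7/8) = [3/4, 7/8)
  'd': [0/1 + 1/1*7/8, 0/1 + 1/1*1/1) = [7/8, 1/1)
  emit 'f', narrow to [0/1, 1/2)
Step 2: interval [0/1, 1/2), width = 1/2 - 0/1 = 1/2
  'f': [0/1 + 1/2*0/1, 0/1 + 1/2*1/2) = [0/1, 1/4)
  'a': [0/1 + 1/2*1/2, 0/1 + 1/2*3/4) = [1/4, 3/8) <- contains code 45/128
  'b': [0/1 + 1/2*3/4, 0/1 + 1/2*7/8) = [3/8, 7/16)
  'd': [0/1 + 1/2*7/8, 0/1 + 1/2*1/1) = [7/16, 1/2)
  emit 'a', narrow to [1/4, 3/8)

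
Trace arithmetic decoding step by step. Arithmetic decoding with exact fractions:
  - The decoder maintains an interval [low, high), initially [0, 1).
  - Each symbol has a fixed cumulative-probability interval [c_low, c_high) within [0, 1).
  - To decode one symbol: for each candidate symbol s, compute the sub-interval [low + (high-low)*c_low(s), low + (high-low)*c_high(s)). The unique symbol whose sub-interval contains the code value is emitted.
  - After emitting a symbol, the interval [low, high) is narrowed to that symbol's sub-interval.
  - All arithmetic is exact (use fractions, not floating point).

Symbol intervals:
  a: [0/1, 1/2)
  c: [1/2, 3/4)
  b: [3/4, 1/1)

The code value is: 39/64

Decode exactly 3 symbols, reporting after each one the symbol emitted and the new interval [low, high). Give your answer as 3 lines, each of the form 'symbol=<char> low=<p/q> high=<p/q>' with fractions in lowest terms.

Answer: symbol=c low=1/2 high=3/4
symbol=a low=1/2 high=5/8
symbol=b low=19/32 high=5/8

Derivation:
Step 1: interval [0/1, 1/1), width = 1/1 - 0/1 = 1/1
  'a': [0/1 + 1/1*0/1, 0/1 + 1/1*1/2) = [0/1, 1/2)
  'c': [0/1 + 1/1*1/2, 0/1 + 1/1*3/4) = [1/2, 3/4) <- contains code 39/64
  'b': [0/1 + 1/1*3/4, 0/1 + 1/1*1/1) = [3/4, 1/1)
  emit 'c', narrow to [1/2, 3/4)
Step 2: interval [1/2, 3/4), width = 3/4 - 1/2 = 1/4
  'a': [1/2 + 1/4*0/1, 1/2 + 1/4*1/2) = [1/2, 5/8) <- contains code 39/64
  'c': [1/2 + 1/4*1/2, 1/2 + 1/4*3/4) = [5/8, 11/16)
  'b': [1/2 + 1/4*3/4, 1/2 + 1/4*1/1) = [11/16, 3/4)
  emit 'a', narrow to [1/2, 5/8)
Step 3: interval [1/2, 5/8), width = 5/8 - 1/2 = 1/8
  'a': [1/2 + 1/8*0/1, 1/2 + 1/8*1/2) = [1/2, 9/16)
  'c': [1/2 + 1/8*1/2, 1/2 + 1/8*3/4) = [9/16, 19/32)
  'b': [1/2 + 1/8*3/4, 1/2 + 1/8*1/1) = [19/32, 5/8) <- contains code 39/64
  emit 'b', narrow to [19/32, 5/8)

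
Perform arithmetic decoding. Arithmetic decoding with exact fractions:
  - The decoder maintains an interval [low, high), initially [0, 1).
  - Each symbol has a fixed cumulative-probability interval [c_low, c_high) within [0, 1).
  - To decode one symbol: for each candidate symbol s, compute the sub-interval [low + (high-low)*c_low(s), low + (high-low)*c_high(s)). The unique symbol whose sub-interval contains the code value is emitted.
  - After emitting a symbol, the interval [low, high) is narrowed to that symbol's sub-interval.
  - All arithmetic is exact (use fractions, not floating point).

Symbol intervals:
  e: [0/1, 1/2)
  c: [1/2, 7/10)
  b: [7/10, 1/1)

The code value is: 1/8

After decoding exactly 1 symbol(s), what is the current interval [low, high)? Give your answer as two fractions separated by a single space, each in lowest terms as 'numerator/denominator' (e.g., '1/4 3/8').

Step 1: interval [0/1, 1/1), width = 1/1 - 0/1 = 1/1
  'e': [0/1 + 1/1*0/1, 0/1 + 1/1*1/2) = [0/1, 1/2) <- contains code 1/8
  'c': [0/1 + 1/1*1/2, 0/1 + 1/1*7/10) = [1/2, 7/10)
  'b': [0/1 + 1/1*7/10, 0/1 + 1/1*1/1) = [7/10, 1/1)
  emit 'e', narrow to [0/1, 1/2)

Answer: 0/1 1/2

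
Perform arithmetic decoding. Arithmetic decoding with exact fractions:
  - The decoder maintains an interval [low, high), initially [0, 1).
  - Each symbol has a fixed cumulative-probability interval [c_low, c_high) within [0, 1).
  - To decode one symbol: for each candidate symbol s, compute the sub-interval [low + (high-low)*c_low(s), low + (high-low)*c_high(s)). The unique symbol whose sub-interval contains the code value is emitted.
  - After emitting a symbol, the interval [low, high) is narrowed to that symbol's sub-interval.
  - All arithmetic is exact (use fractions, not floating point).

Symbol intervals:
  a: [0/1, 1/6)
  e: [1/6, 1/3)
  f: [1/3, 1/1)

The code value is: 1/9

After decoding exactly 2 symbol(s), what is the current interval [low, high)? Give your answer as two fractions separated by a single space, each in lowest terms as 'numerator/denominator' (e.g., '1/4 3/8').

Step 1: interval [0/1, 1/1), width = 1/1 - 0/1 = 1/1
  'a': [0/1 + 1/1*0/1, 0/1 + 1/1*1/6) = [0/1, 1/6) <- contains code 1/9
  'e': [0/1 + 1/1*1/6, 0/1 + 1/1*1/3) = [1/6, 1/3)
  'f': [0/1 + 1/1*1/3, 0/1 + 1/1*1/1) = [1/3, 1/1)
  emit 'a', narrow to [0/1, 1/6)
Step 2: interval [0/1, 1/6), width = 1/6 - 0/1 = 1/6
  'a': [0/1 + 1/6*0/1, 0/1 + 1/6*1/6) = [0/1, 1/36)
  'e': [0/1 + 1/6*1/6, 0/1 + 1/6*1/3) = [1/36, 1/18)
  'f': [0/1 + 1/6*1/3, 0/1 + 1/6*1/1) = [1/18, 1/6) <- contains code 1/9
  emit 'f', narrow to [1/18, 1/6)

Answer: 1/18 1/6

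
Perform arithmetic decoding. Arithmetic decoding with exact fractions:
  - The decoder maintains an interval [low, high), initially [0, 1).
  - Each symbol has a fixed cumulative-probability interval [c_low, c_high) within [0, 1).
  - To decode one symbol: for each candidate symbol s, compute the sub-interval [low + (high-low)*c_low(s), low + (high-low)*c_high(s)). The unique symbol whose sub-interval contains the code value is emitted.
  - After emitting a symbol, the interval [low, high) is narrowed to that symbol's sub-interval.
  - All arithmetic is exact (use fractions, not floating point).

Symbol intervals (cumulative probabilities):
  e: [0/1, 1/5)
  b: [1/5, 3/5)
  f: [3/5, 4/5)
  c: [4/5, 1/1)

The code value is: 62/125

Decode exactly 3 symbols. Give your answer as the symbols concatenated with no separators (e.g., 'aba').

Step 1: interval [0/1, 1/1), width = 1/1 - 0/1 = 1/1
  'e': [0/1 + 1/1*0/1, 0/1 + 1/1*1/5) = [0/1, 1/5)
  'b': [0/1 + 1/1*1/5, 0/1 + 1/1*3/5) = [1/5, 3/5) <- contains code 62/125
  'f': [0/1 + 1/1*3/5, 0/1 + 1/1*4/5) = [3/5, 4/5)
  'c': [0/1 + 1/1*4/5, 0/1 + 1/1*1/1) = [4/5, 1/1)
  emit 'b', narrow to [1/5, 3/5)
Step 2: interval [1/5, 3/5), width = 3/5 - 1/5 = 2/5
  'e': [1/5 + 2/5*0/1, 1/5 + 2/5*1/5) = [1/5, 7/25)
  'b': [1/5 + 2/5*1/5, 1/5 + 2/5*3/5) = [7/25, 11/25)
  'f': [1/5 + 2/5*3/5, 1/5 + 2/5*4/5) = [11/25, 13/25) <- contains code 62/125
  'c': [1/5 + 2/5*4/5, 1/5 + 2/5*1/1) = [13/25, 3/5)
  emit 'f', narrow to [11/25, 13/25)
Step 3: interval [11/25, 13/25), width = 13/25 - 11/25 = 2/25
  'e': [11/25 + 2/25*0/1, 11/25 + 2/25*1/5) = [11/25, 57/125)
  'b': [11/25 + 2/25*1/5, 11/25 + 2/25*3/5) = [57/125, 61/125)
  'f': [11/25 + 2/25*3/5, 11/25 + 2/25*4/5) = [61/125, 63/125) <- contains code 62/125
  'c': [11/25 + 2/25*4/5, 11/25 + 2/25*1/1) = [63/125, 13/25)
  emit 'f', narrow to [61/125, 63/125)

Answer: bff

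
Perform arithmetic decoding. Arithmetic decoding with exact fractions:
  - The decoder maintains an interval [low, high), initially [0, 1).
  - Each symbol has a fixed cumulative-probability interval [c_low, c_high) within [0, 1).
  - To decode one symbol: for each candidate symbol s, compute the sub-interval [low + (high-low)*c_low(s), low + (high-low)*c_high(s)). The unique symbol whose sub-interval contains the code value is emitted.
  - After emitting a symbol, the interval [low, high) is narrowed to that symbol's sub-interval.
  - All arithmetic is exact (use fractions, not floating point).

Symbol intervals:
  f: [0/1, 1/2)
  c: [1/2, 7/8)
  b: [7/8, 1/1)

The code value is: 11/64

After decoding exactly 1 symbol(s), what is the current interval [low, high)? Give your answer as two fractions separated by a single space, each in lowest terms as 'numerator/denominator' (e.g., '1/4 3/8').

Answer: 0/1 1/2

Derivation:
Step 1: interval [0/1, 1/1), width = 1/1 - 0/1 = 1/1
  'f': [0/1 + 1/1*0/1, 0/1 + 1/1*1/2) = [0/1, 1/2) <- contains code 11/64
  'c': [0/1 + 1/1*1/2, 0/1 + 1/1*7/8) = [1/2, 7/8)
  'b': [0/1 + 1/1*7/8, 0/1 + 1/1*1/1) = [7/8, 1/1)
  emit 'f', narrow to [0/1, 1/2)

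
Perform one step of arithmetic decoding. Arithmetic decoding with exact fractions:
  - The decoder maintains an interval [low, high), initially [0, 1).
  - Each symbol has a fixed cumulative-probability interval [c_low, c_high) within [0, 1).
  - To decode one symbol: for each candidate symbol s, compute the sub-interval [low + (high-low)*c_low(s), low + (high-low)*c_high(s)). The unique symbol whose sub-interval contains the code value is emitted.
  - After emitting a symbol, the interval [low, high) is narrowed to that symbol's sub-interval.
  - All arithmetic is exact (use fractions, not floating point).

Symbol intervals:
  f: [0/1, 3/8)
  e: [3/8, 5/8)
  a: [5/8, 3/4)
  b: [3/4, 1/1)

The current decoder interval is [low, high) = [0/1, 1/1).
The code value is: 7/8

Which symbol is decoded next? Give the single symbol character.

Answer: b

Derivation:
Interval width = high − low = 1/1 − 0/1 = 1/1
Scaled code = (code − low) / width = (7/8 − 0/1) / 1/1 = 7/8
  f: [0/1, 3/8) 
  e: [3/8, 5/8) 
  a: [5/8, 3/4) 
  b: [3/4, 1/1) ← scaled code falls here ✓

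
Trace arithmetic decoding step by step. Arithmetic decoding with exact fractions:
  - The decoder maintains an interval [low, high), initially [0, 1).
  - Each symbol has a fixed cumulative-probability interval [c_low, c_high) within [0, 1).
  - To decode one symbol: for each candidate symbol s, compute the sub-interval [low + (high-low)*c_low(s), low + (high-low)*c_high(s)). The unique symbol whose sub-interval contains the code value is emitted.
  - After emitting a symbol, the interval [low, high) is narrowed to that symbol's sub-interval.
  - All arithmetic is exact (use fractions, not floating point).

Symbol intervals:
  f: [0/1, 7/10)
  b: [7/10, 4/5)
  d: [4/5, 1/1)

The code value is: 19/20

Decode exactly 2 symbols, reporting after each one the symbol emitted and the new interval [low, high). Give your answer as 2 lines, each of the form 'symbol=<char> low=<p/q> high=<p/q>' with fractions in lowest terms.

Answer: symbol=d low=4/5 high=1/1
symbol=b low=47/50 high=24/25

Derivation:
Step 1: interval [0/1, 1/1), width = 1/1 - 0/1 = 1/1
  'f': [0/1 + 1/1*0/1, 0/1 + 1/1*7/10) = [0/1, 7/10)
  'b': [0/1 + 1/1*7/10, 0/1 + 1/1*4/5) = [7/10, 4/5)
  'd': [0/1 + 1/1*4/5, 0/1 + 1/1*1/1) = [4/5, 1/1) <- contains code 19/20
  emit 'd', narrow to [4/5, 1/1)
Step 2: interval [4/5, 1/1), width = 1/1 - 4/5 = 1/5
  'f': [4/5 + 1/5*0/1, 4/5 + 1/5*7/10) = [4/5, 47/50)
  'b': [4/5 + 1/5*7/10, 4/5 + 1/5*4/5) = [47/50, 24/25) <- contains code 19/20
  'd': [4/5 + 1/5*4/5, 4/5 + 1/5*1/1) = [24/25, 1/1)
  emit 'b', narrow to [47/50, 24/25)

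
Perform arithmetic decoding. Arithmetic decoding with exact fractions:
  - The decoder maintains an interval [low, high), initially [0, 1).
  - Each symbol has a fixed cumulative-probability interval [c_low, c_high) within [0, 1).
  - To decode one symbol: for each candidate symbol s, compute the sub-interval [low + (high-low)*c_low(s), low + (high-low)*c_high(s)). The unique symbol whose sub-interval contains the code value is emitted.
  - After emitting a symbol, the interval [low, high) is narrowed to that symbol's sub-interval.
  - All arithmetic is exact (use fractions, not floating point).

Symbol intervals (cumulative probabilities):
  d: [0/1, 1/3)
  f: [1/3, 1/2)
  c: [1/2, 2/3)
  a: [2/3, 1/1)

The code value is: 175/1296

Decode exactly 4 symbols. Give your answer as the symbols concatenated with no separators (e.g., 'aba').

Step 1: interval [0/1, 1/1), width = 1/1 - 0/1 = 1/1
  'd': [0/1 + 1/1*0/1, 0/1 + 1/1*1/3) = [0/1, 1/3) <- contains code 175/1296
  'f': [0/1 + 1/1*1/3, 0/1 + 1/1*1/2) = [1/3, 1/2)
  'c': [0/1 + 1/1*1/2, 0/1 + 1/1*2/3) = [1/2, 2/3)
  'a': [0/1 + 1/1*2/3, 0/1 + 1/1*1/1) = [2/3, 1/1)
  emit 'd', narrow to [0/1, 1/3)
Step 2: interval [0/1, 1/3), width = 1/3 - 0/1 = 1/3
  'd': [0/1 + 1/3*0/1, 0/1 + 1/3*1/3) = [0/1, 1/9)
  'f': [0/1 + 1/3*1/3, 0/1 + 1/3*1/2) = [1/9, 1/6) <- contains code 175/1296
  'c': [0/1 + 1/3*1/2, 0/1 + 1/3*2/3) = [1/6, 2/9)
  'a': [0/1 + 1/3*2/3, 0/1 + 1/3*1/1) = [2/9, 1/3)
  emit 'f', narrow to [1/9, 1/6)
Step 3: interval [1/9, 1/6), width = 1/6 - 1/9 = 1/18
  'd': [1/9 + 1/18*0/1, 1/9 + 1/18*1/3) = [1/9, 7/54)
  'f': [1/9 + 1/18*1/3, 1/9 + 1/18*1/2) = [7/54, 5/36) <- contains code 175/1296
  'c': [1/9 + 1/18*1/2, 1/9 + 1/18*2/3) = [5/36, 4/27)
  'a': [1/9 + 1/18*2/3, 1/9 + 1/18*1/1) = [4/27, 1/6)
  emit 'f', narrow to [7/54, 5/36)
Step 4: interval [7/54, 5/36), width = 5/36 - 7/54 = 1/108
  'd': [7/54 + 1/108*0/1, 7/54 + 1/108*1/3) = [7/54, 43/324)
  'f': [7/54 + 1/108*1/3, 7/54 + 1/108*1/2) = [43/324, 29/216)
  'c': [7/54 + 1/108*1/2, 7/54 + 1/108*2/3) = [29/216, 11/81) <- contains code 175/1296
  'a': [7/54 + 1/108*2/3, 7/54 + 1/108*1/1) = [11/81, 5/36)
  emit 'c', narrow to [29/216, 11/81)

Answer: dffc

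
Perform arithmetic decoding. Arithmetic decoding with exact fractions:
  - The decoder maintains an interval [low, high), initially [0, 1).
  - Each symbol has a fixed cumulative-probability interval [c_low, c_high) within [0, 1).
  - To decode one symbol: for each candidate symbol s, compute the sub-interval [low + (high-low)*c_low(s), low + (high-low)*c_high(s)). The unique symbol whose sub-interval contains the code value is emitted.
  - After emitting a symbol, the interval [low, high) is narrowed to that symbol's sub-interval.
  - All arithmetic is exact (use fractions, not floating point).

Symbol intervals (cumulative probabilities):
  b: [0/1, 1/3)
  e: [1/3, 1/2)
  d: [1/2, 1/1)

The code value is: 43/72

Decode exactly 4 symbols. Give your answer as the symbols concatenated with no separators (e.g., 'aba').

Answer: dbdb

Derivation:
Step 1: interval [0/1, 1/1), width = 1/1 - 0/1 = 1/1
  'b': [0/1 + 1/1*0/1, 0/1 + 1/1*1/3) = [0/1, 1/3)
  'e': [0/1 + 1/1*1/3, 0/1 + 1/1*1/2) = [1/3, 1/2)
  'd': [0/1 + 1/1*1/2, 0/1 + 1/1*1/1) = [1/2, 1/1) <- contains code 43/72
  emit 'd', narrow to [1/2, 1/1)
Step 2: interval [1/2, 1/1), width = 1/1 - 1/2 = 1/2
  'b': [1/2 + 1/2*0/1, 1/2 + 1/2*1/3) = [1/2, 2/3) <- contains code 43/72
  'e': [1/2 + 1/2*1/3, 1/2 + 1/2*1/2) = [2/3, 3/4)
  'd': [1/2 + 1/2*1/2, 1/2 + 1/2*1/1) = [3/4, 1/1)
  emit 'b', narrow to [1/2, 2/3)
Step 3: interval [1/2, 2/3), width = 2/3 - 1/2 = 1/6
  'b': [1/2 + 1/6*0/1, 1/2 + 1/6*1/3) = [1/2, 5/9)
  'e': [1/2 + 1/6*1/3, 1/2 + 1/6*1/2) = [5/9, 7/12)
  'd': [1/2 + 1/6*1/2, 1/2 + 1/6*1/1) = [7/12, 2/3) <- contains code 43/72
  emit 'd', narrow to [7/12, 2/3)
Step 4: interval [7/12, 2/3), width = 2/3 - 7/12 = 1/12
  'b': [7/12 + 1/12*0/1, 7/12 + 1/12*1/3) = [7/12, 11/18) <- contains code 43/72
  'e': [7/12 + 1/12*1/3, 7/12 + 1/12*1/2) = [11/18, 5/8)
  'd': [7/12 + 1/12*1/2, 7/12 + 1/12*1/1) = [5/8, 2/3)
  emit 'b', narrow to [7/12, 11/18)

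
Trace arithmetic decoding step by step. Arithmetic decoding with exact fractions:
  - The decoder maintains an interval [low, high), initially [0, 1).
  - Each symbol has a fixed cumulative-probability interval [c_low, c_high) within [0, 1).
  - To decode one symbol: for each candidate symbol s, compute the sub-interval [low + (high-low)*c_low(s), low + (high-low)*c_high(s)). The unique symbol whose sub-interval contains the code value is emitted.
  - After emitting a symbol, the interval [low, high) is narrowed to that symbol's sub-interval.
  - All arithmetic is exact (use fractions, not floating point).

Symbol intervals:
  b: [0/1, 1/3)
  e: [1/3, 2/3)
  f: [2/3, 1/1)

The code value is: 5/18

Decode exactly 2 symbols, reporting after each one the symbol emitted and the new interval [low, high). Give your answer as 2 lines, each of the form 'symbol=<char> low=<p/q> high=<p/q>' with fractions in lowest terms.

Answer: symbol=b low=0/1 high=1/3
symbol=f low=2/9 high=1/3

Derivation:
Step 1: interval [0/1, 1/1), width = 1/1 - 0/1 = 1/1
  'b': [0/1 + 1/1*0/1, 0/1 + 1/1*1/3) = [0/1, 1/3) <- contains code 5/18
  'e': [0/1 + 1/1*1/3, 0/1 + 1/1*2/3) = [1/3, 2/3)
  'f': [0/1 + 1/1*2/3, 0/1 + 1/1*1/1) = [2/3, 1/1)
  emit 'b', narrow to [0/1, 1/3)
Step 2: interval [0/1, 1/3), width = 1/3 - 0/1 = 1/3
  'b': [0/1 + 1/3*0/1, 0/1 + 1/3*1/3) = [0/1, 1/9)
  'e': [0/1 + 1/3*1/3, 0/1 + 1/3*2/3) = [1/9, 2/9)
  'f': [0/1 + 1/3*2/3, 0/1 + 1/3*1/1) = [2/9, 1/3) <- contains code 5/18
  emit 'f', narrow to [2/9, 1/3)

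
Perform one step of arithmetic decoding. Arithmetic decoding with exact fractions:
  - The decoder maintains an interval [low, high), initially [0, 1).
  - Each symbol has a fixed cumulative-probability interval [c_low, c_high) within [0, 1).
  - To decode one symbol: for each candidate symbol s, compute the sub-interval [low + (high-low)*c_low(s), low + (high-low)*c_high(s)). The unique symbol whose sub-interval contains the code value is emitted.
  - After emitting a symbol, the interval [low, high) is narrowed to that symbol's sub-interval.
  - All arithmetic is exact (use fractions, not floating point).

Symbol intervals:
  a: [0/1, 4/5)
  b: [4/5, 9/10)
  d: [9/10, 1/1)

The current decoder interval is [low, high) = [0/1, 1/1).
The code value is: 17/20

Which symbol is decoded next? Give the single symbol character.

Answer: b

Derivation:
Interval width = high − low = 1/1 − 0/1 = 1/1
Scaled code = (code − low) / width = (17/20 − 0/1) / 1/1 = 17/20
  a: [0/1, 4/5) 
  b: [4/5, 9/10) ← scaled code falls here ✓
  d: [9/10, 1/1) 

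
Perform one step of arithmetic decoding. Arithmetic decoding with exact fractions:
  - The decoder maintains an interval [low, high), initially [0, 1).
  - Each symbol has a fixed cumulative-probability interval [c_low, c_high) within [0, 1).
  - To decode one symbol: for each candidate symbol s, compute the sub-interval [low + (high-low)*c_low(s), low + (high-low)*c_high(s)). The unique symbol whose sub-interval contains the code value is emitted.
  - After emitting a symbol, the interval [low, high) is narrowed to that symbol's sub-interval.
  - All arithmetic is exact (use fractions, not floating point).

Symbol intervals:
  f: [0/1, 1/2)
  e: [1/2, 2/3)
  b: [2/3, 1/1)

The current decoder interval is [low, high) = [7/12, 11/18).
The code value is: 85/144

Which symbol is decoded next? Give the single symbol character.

Interval width = high − low = 11/18 − 7/12 = 1/36
Scaled code = (code − low) / width = (85/144 − 7/12) / 1/36 = 1/4
  f: [0/1, 1/2) ← scaled code falls here ✓
  e: [1/2, 2/3) 
  b: [2/3, 1/1) 

Answer: f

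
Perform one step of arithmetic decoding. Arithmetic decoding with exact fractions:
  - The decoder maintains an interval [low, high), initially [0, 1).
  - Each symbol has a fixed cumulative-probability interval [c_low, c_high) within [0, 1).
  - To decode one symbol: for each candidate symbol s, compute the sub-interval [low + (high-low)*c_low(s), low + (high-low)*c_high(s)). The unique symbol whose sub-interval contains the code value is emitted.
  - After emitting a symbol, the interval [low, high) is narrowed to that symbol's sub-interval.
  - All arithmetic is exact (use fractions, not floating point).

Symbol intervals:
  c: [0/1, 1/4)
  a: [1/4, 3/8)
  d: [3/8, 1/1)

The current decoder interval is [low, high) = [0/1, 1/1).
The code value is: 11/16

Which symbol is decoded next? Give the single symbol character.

Answer: d

Derivation:
Interval width = high − low = 1/1 − 0/1 = 1/1
Scaled code = (code − low) / width = (11/16 − 0/1) / 1/1 = 11/16
  c: [0/1, 1/4) 
  a: [1/4, 3/8) 
  d: [3/8, 1/1) ← scaled code falls here ✓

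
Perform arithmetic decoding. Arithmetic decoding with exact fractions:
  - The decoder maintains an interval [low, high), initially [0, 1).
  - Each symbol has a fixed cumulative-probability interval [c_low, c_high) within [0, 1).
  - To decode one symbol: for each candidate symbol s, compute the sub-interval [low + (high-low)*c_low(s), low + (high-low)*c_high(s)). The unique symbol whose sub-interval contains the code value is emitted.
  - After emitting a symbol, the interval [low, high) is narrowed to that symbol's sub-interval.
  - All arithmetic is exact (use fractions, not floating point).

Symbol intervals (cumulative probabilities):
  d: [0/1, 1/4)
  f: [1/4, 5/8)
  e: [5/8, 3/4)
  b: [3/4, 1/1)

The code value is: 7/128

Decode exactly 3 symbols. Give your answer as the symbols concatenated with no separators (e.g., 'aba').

Answer: ddb

Derivation:
Step 1: interval [0/1, 1/1), width = 1/1 - 0/1 = 1/1
  'd': [0/1 + 1/1*0/1, 0/1 + 1/1*1/4) = [0/1, 1/4) <- contains code 7/128
  'f': [0/1 + 1/1*1/4, 0/1 + 1/1*5/8) = [1/4, 5/8)
  'e': [0/1 + 1/1*5/8, 0/1 + 1/1*3/4) = [5/8, 3/4)
  'b': [0/1 + 1/1*3/4, 0/1 + 1/1*1/1) = [3/4, 1/1)
  emit 'd', narrow to [0/1, 1/4)
Step 2: interval [0/1, 1/4), width = 1/4 - 0/1 = 1/4
  'd': [0/1 + 1/4*0/1, 0/1 + 1/4*1/4) = [0/1, 1/16) <- contains code 7/128
  'f': [0/1 + 1/4*1/4, 0/1 + 1/4*5/8) = [1/16, 5/32)
  'e': [0/1 + 1/4*5/8, 0/1 + 1/4*3/4) = [5/32, 3/16)
  'b': [0/1 + 1/4*3/4, 0/1 + 1/4*1/1) = [3/16, 1/4)
  emit 'd', narrow to [0/1, 1/16)
Step 3: interval [0/1, 1/16), width = 1/16 - 0/1 = 1/16
  'd': [0/1 + 1/16*0/1, 0/1 + 1/16*1/4) = [0/1, 1/64)
  'f': [0/1 + 1/16*1/4, 0/1 + 1/16*5/8) = [1/64, 5/128)
  'e': [0/1 + 1/16*5/8, 0/1 + 1/16*3/4) = [5/128, 3/64)
  'b': [0/1 + 1/16*3/4, 0/1 + 1/16*1/1) = [3/64, 1/16) <- contains code 7/128
  emit 'b', narrow to [3/64, 1/16)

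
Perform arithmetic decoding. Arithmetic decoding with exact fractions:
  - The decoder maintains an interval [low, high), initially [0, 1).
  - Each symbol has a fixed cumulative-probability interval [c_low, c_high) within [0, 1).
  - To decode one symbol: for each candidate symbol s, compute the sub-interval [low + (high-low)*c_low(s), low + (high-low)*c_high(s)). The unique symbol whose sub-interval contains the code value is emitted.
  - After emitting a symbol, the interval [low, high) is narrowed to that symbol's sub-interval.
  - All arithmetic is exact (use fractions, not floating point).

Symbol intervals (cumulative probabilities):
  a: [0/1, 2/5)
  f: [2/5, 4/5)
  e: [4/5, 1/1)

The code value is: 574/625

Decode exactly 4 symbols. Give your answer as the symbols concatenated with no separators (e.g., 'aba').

Answer: effa

Derivation:
Step 1: interval [0/1, 1/1), width = 1/1 - 0/1 = 1/1
  'a': [0/1 + 1/1*0/1, 0/1 + 1/1*2/5) = [0/1, 2/5)
  'f': [0/1 + 1/1*2/5, 0/1 + 1/1*4/5) = [2/5, 4/5)
  'e': [0/1 + 1/1*4/5, 0/1 + 1/1*1/1) = [4/5, 1/1) <- contains code 574/625
  emit 'e', narrow to [4/5, 1/1)
Step 2: interval [4/5, 1/1), width = 1/1 - 4/5 = 1/5
  'a': [4/5 + 1/5*0/1, 4/5 + 1/5*2/5) = [4/5, 22/25)
  'f': [4/5 + 1/5*2/5, 4/5 + 1/5*4/5) = [22/25, 24/25) <- contains code 574/625
  'e': [4/5 + 1/5*4/5, 4/5 + 1/5*1/1) = [24/25, 1/1)
  emit 'f', narrow to [22/25, 24/25)
Step 3: interval [22/25, 24/25), width = 24/25 - 22/25 = 2/25
  'a': [22/25 + 2/25*0/1, 22/25 + 2/25*2/5) = [22/25, 114/125)
  'f': [22/25 + 2/25*2/5, 22/25 + 2/25*4/5) = [114/125, 118/125) <- contains code 574/625
  'e': [22/25 + 2/25*4/5, 22/25 + 2/25*1/1) = [118/125, 24/25)
  emit 'f', narrow to [114/125, 118/125)
Step 4: interval [114/125, 118/125), width = 118/125 - 114/125 = 4/125
  'a': [114/125 + 4/125*0/1, 114/125 + 4/125*2/5) = [114/125, 578/625) <- contains code 574/625
  'f': [114/125 + 4/125*2/5, 114/125 + 4/125*4/5) = [578/625, 586/625)
  'e': [114/125 + 4/125*4/5, 114/125 + 4/125*1/1) = [586/625, 118/125)
  emit 'a', narrow to [114/125, 578/625)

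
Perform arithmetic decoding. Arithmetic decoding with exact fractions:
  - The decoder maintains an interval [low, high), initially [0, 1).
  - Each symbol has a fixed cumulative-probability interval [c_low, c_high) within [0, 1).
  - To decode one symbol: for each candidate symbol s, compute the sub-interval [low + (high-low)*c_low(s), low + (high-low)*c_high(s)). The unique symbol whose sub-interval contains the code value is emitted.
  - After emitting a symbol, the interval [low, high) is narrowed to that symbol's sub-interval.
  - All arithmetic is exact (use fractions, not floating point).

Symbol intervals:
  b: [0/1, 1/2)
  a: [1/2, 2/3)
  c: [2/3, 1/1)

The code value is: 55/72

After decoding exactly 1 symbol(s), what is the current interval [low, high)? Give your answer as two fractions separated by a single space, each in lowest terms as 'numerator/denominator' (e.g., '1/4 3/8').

Step 1: interval [0/1, 1/1), width = 1/1 - 0/1 = 1/1
  'b': [0/1 + 1/1*0/1, 0/1 + 1/1*1/2) = [0/1, 1/2)
  'a': [0/1 + 1/1*1/2, 0/1 + 1/1*2/3) = [1/2, 2/3)
  'c': [0/1 + 1/1*2/3, 0/1 + 1/1*1/1) = [2/3, 1/1) <- contains code 55/72
  emit 'c', narrow to [2/3, 1/1)

Answer: 2/3 1/1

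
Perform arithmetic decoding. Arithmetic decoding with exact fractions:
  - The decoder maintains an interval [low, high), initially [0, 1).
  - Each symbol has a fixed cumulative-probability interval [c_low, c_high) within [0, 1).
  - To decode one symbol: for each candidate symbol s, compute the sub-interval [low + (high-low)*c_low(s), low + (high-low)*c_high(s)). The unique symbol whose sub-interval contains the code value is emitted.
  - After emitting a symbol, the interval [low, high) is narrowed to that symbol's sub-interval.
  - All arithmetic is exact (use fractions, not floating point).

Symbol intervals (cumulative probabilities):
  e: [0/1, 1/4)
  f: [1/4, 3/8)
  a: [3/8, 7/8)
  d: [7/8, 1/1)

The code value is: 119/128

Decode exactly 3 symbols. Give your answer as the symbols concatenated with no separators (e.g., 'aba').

Answer: dae

Derivation:
Step 1: interval [0/1, 1/1), width = 1/1 - 0/1 = 1/1
  'e': [0/1 + 1/1*0/1, 0/1 + 1/1*1/4) = [0/1, 1/4)
  'f': [0/1 + 1/1*1/4, 0/1 + 1/1*3/8) = [1/4, 3/8)
  'a': [0/1 + 1/1*3/8, 0/1 + 1/1*7/8) = [3/8, 7/8)
  'd': [0/1 + 1/1*7/8, 0/1 + 1/1*1/1) = [7/8, 1/1) <- contains code 119/128
  emit 'd', narrow to [7/8, 1/1)
Step 2: interval [7/8, 1/1), width = 1/1 - 7/8 = 1/8
  'e': [7/8 + 1/8*0/1, 7/8 + 1/8*1/4) = [7/8, 29/32)
  'f': [7/8 + 1/8*1/4, 7/8 + 1/8*3/8) = [29/32, 59/64)
  'a': [7/8 + 1/8*3/8, 7/8 + 1/8*7/8) = [59/64, 63/64) <- contains code 119/128
  'd': [7/8 + 1/8*7/8, 7/8 + 1/8*1/1) = [63/64, 1/1)
  emit 'a', narrow to [59/64, 63/64)
Step 3: interval [59/64, 63/64), width = 63/64 - 59/64 = 1/16
  'e': [59/64 + 1/16*0/1, 59/64 + 1/16*1/4) = [59/64, 15/16) <- contains code 119/128
  'f': [59/64 + 1/16*1/4, 59/64 + 1/16*3/8) = [15/16, 121/128)
  'a': [59/64 + 1/16*3/8, 59/64 + 1/16*7/8) = [121/128, 125/128)
  'd': [59/64 + 1/16*7/8, 59/64 + 1/16*1/1) = [125/128, 63/64)
  emit 'e', narrow to [59/64, 15/16)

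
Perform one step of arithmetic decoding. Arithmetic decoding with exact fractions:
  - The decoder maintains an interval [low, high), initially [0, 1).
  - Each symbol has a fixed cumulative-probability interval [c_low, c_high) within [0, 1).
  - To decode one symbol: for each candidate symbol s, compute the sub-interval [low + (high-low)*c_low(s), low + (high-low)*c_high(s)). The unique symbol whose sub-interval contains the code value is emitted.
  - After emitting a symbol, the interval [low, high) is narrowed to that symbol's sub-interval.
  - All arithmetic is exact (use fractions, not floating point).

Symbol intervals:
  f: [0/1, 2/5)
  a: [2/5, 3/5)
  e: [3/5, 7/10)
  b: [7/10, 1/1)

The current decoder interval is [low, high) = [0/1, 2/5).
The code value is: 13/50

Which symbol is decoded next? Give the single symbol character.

Answer: e

Derivation:
Interval width = high − low = 2/5 − 0/1 = 2/5
Scaled code = (code − low) / width = (13/50 − 0/1) / 2/5 = 13/20
  f: [0/1, 2/5) 
  a: [2/5, 3/5) 
  e: [3/5, 7/10) ← scaled code falls here ✓
  b: [7/10, 1/1) 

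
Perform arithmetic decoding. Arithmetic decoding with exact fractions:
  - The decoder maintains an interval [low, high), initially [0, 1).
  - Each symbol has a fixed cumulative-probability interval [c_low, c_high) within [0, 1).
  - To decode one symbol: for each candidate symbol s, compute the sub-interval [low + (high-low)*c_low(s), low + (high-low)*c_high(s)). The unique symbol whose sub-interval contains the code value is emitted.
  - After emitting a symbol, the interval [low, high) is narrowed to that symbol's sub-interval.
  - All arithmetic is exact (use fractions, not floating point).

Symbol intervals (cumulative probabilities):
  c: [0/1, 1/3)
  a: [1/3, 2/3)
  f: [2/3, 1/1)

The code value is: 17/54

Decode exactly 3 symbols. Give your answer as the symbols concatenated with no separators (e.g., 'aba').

Answer: cff

Derivation:
Step 1: interval [0/1, 1/1), width = 1/1 - 0/1 = 1/1
  'c': [0/1 + 1/1*0/1, 0/1 + 1/1*1/3) = [0/1, 1/3) <- contains code 17/54
  'a': [0/1 + 1/1*1/3, 0/1 + 1/1*2/3) = [1/3, 2/3)
  'f': [0/1 + 1/1*2/3, 0/1 + 1/1*1/1) = [2/3, 1/1)
  emit 'c', narrow to [0/1, 1/3)
Step 2: interval [0/1, 1/3), width = 1/3 - 0/1 = 1/3
  'c': [0/1 + 1/3*0/1, 0/1 + 1/3*1/3) = [0/1, 1/9)
  'a': [0/1 + 1/3*1/3, 0/1 + 1/3*2/3) = [1/9, 2/9)
  'f': [0/1 + 1/3*2/3, 0/1 + 1/3*1/1) = [2/9, 1/3) <- contains code 17/54
  emit 'f', narrow to [2/9, 1/3)
Step 3: interval [2/9, 1/3), width = 1/3 - 2/9 = 1/9
  'c': [2/9 + 1/9*0/1, 2/9 + 1/9*1/3) = [2/9, 7/27)
  'a': [2/9 + 1/9*1/3, 2/9 + 1/9*2/3) = [7/27, 8/27)
  'f': [2/9 + 1/9*2/3, 2/9 + 1/9*1/1) = [8/27, 1/3) <- contains code 17/54
  emit 'f', narrow to [8/27, 1/3)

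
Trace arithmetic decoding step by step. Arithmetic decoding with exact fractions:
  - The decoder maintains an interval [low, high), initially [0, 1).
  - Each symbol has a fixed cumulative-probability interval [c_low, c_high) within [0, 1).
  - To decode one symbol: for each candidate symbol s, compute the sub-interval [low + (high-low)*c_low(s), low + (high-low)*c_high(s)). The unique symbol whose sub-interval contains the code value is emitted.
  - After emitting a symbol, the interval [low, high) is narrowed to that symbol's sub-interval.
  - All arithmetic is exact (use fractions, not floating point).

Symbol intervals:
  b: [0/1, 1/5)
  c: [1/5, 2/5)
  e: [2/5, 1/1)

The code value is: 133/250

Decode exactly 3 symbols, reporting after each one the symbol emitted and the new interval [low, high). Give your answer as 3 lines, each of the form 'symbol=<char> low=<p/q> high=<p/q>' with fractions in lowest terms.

Answer: symbol=e low=2/5 high=1/1
symbol=c low=13/25 high=16/25
symbol=b low=13/25 high=68/125

Derivation:
Step 1: interval [0/1, 1/1), width = 1/1 - 0/1 = 1/1
  'b': [0/1 + 1/1*0/1, 0/1 + 1/1*1/5) = [0/1, 1/5)
  'c': [0/1 + 1/1*1/5, 0/1 + 1/1*2/5) = [1/5, 2/5)
  'e': [0/1 + 1/1*2/5, 0/1 + 1/1*1/1) = [2/5, 1/1) <- contains code 133/250
  emit 'e', narrow to [2/5, 1/1)
Step 2: interval [2/5, 1/1), width = 1/1 - 2/5 = 3/5
  'b': [2/5 + 3/5*0/1, 2/5 + 3/5*1/5) = [2/5, 13/25)
  'c': [2/5 + 3/5*1/5, 2/5 + 3/5*2/5) = [13/25, 16/25) <- contains code 133/250
  'e': [2/5 + 3/5*2/5, 2/5 + 3/5*1/1) = [16/25, 1/1)
  emit 'c', narrow to [13/25, 16/25)
Step 3: interval [13/25, 16/25), width = 16/25 - 13/25 = 3/25
  'b': [13/25 + 3/25*0/1, 13/25 + 3/25*1/5) = [13/25, 68/125) <- contains code 133/250
  'c': [13/25 + 3/25*1/5, 13/25 + 3/25*2/5) = [68/125, 71/125)
  'e': [13/25 + 3/25*2/5, 13/25 + 3/25*1/1) = [71/125, 16/25)
  emit 'b', narrow to [13/25, 68/125)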